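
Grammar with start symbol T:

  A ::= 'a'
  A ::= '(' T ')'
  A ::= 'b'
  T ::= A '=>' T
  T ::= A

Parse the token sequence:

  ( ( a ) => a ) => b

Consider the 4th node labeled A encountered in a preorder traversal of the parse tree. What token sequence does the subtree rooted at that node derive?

[T [A ( [T [A ( [T [A a]] )] => [T [A a]]] )] => [T [A b]]]

a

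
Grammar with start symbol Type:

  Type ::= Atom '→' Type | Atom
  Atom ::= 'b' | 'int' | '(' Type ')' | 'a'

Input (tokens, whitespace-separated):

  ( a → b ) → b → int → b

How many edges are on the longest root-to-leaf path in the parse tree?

5

[Type [Atom ( [Type [Atom a] → [Type [Atom b]]] )] → [Type [Atom b] → [Type [Atom int] → [Type [Atom b]]]]]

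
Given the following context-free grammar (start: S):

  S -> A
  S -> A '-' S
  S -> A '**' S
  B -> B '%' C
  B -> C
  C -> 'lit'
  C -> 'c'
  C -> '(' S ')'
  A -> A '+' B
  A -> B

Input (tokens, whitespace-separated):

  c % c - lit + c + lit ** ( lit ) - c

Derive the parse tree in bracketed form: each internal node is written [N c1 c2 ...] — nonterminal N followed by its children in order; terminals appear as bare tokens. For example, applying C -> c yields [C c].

[S [A [B [B [C c]] % [C c]]] - [S [A [A [A [B [C lit]]] + [B [C c]]] + [B [C lit]]] ** [S [A [B [C ( [S [A [B [C lit]]]] )]]] - [S [A [B [C c]]]]]]]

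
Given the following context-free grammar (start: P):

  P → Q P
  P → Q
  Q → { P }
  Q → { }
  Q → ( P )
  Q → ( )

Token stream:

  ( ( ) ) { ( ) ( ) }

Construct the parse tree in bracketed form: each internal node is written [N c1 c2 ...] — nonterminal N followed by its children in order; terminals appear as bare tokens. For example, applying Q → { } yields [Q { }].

[P [Q ( [P [Q ( )]] )] [P [Q { [P [Q ( )] [P [Q ( )]]] }]]]

P
Q P
( P ) P
( Q ) P
( ( ) ) P
( ( ) ) Q
( ( ) ) { P }
( ( ) ) { Q P }
( ( ) ) { ( ) P }
( ( ) ) { ( ) Q }
( ( ) ) { ( ) ( ) }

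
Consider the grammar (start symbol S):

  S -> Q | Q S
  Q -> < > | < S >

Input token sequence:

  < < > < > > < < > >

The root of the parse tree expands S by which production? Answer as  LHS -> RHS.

S -> Q S

[S [Q < [S [Q < >] [S [Q < >]]] >] [S [Q < [S [Q < >]] >]]]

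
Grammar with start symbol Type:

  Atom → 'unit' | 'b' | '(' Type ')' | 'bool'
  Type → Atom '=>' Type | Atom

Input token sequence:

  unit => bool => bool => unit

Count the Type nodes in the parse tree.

4

[Type [Atom unit] => [Type [Atom bool] => [Type [Atom bool] => [Type [Atom unit]]]]]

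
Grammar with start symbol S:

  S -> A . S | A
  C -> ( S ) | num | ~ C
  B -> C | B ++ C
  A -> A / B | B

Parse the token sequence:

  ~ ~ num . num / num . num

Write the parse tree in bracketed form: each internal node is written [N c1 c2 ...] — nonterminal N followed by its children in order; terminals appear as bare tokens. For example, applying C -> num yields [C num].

S
A . S
B . S
C . S
~ C . S
~ ~ C . S
~ ~ num . S
~ ~ num . A . S
~ ~ num . A / B . S
~ ~ num . B / B . S
~ ~ num . C / B . S
~ ~ num . num / B . S
~ ~ num . num / C . S
~ ~ num . num / num . S
~ ~ num . num / num . A
~ ~ num . num / num . B
~ ~ num . num / num . C
~ ~ num . num / num . num

[S [A [B [C ~ [C ~ [C num]]]]] . [S [A [A [B [C num]]] / [B [C num]]] . [S [A [B [C num]]]]]]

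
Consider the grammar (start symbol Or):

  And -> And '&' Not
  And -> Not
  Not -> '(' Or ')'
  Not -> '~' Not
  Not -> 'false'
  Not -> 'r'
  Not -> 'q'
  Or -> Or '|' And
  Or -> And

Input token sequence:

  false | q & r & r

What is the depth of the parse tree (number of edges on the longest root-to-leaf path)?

5

[Or [Or [And [Not false]]] | [And [And [And [Not q]] & [Not r]] & [Not r]]]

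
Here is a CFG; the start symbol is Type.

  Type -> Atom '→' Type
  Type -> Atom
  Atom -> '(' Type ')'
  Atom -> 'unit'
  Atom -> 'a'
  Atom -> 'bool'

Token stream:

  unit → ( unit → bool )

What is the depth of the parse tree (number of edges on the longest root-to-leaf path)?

[Type [Atom unit] → [Type [Atom ( [Type [Atom unit] → [Type [Atom bool]]] )]]]

6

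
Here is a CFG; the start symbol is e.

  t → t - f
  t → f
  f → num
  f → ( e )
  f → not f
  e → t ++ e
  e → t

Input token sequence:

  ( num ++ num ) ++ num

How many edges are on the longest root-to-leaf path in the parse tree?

[e [t [f ( [e [t [f num]] ++ [e [t [f num]]]] )]] ++ [e [t [f num]]]]

7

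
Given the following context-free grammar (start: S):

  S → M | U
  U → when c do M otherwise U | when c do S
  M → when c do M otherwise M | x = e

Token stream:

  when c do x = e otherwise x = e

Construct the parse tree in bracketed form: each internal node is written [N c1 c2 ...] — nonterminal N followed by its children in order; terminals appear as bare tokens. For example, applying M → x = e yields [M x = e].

S
M
when c do M otherwise M
when c do x = e otherwise M
when c do x = e otherwise x = e

[S [M when c do [M x = e] otherwise [M x = e]]]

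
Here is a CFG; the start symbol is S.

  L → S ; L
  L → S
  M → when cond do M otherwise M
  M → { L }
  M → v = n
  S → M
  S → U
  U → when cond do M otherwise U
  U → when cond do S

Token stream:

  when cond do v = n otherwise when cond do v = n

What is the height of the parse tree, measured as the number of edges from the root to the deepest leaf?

[S [U when cond do [M v = n] otherwise [U when cond do [S [M v = n]]]]]

5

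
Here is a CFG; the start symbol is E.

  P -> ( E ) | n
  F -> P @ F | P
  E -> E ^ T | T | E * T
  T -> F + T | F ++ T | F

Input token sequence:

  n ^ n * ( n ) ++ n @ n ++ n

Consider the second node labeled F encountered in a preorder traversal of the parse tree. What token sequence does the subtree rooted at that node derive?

[E [E [E [T [F [P n]]]] ^ [T [F [P n]]]] * [T [F [P ( [E [T [F [P n]]]] )]] ++ [T [F [P n] @ [F [P n]]] ++ [T [F [P n]]]]]]

n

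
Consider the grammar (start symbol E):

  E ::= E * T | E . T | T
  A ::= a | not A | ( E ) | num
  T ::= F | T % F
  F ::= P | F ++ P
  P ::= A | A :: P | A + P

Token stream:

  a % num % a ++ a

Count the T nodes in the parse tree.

[E [T [T [T [F [P [A a]]]] % [F [P [A num]]]] % [F [F [P [A a]]] ++ [P [A a]]]]]

3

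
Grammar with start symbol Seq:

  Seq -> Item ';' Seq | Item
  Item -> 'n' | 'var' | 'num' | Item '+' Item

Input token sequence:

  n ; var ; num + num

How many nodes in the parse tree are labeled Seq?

[Seq [Item n] ; [Seq [Item var] ; [Seq [Item [Item num] + [Item num]]]]]

3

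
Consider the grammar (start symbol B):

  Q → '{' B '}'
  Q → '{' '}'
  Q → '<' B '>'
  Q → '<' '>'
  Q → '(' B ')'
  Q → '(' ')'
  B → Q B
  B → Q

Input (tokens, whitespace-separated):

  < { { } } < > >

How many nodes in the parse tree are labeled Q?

[B [Q < [B [Q { [B [Q { }]] }] [B [Q < >]]] >]]

4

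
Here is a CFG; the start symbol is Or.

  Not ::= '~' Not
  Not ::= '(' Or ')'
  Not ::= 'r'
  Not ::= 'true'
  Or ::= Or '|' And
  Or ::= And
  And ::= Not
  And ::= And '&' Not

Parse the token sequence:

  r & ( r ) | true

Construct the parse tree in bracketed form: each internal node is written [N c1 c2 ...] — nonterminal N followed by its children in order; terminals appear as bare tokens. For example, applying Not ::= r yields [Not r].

Or
Or | And
And | And
And & Not | And
Not & Not | And
r & Not | And
r & ( Or ) | And
r & ( And ) | And
r & ( Not ) | And
r & ( r ) | And
r & ( r ) | Not
r & ( r ) | true

[Or [Or [And [And [Not r]] & [Not ( [Or [And [Not r]]] )]]] | [And [Not true]]]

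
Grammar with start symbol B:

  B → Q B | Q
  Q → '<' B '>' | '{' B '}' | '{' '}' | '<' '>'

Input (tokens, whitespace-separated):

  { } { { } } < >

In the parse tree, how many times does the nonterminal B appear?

4

[B [Q { }] [B [Q { [B [Q { }]] }] [B [Q < >]]]]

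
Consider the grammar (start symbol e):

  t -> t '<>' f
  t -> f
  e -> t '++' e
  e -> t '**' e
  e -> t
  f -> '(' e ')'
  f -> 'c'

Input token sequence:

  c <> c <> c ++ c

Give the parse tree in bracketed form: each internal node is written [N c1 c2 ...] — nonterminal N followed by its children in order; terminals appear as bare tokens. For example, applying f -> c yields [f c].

[e [t [t [t [f c]] <> [f c]] <> [f c]] ++ [e [t [f c]]]]

e
t ++ e
t <> f ++ e
t <> f <> f ++ e
f <> f <> f ++ e
c <> f <> f ++ e
c <> c <> f ++ e
c <> c <> c ++ e
c <> c <> c ++ t
c <> c <> c ++ f
c <> c <> c ++ c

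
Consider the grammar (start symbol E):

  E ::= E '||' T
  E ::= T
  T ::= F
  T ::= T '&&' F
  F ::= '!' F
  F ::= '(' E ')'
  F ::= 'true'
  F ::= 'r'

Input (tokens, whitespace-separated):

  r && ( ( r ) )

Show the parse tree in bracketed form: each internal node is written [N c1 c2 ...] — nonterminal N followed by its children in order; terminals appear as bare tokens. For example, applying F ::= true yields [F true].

E
T
T && F
F && F
r && F
r && ( E )
r && ( T )
r && ( F )
r && ( ( E ) )
r && ( ( T ) )
r && ( ( F ) )
r && ( ( r ) )

[E [T [T [F r]] && [F ( [E [T [F ( [E [T [F r]]] )]]] )]]]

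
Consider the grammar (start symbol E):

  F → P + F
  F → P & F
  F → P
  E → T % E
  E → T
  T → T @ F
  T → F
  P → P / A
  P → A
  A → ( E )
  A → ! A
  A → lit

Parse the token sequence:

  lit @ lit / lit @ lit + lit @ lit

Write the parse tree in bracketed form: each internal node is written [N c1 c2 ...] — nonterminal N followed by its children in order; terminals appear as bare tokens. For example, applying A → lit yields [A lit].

E
T
T @ F
T @ F @ F
T @ F @ F @ F
F @ F @ F @ F
P @ F @ F @ F
A @ F @ F @ F
lit @ F @ F @ F
lit @ P @ F @ F
lit @ P / A @ F @ F
lit @ A / A @ F @ F
lit @ lit / A @ F @ F
lit @ lit / lit @ F @ F
lit @ lit / lit @ P + F @ F
lit @ lit / lit @ A + F @ F
lit @ lit / lit @ lit + F @ F
lit @ lit / lit @ lit + P @ F
lit @ lit / lit @ lit + A @ F
lit @ lit / lit @ lit + lit @ F
lit @ lit / lit @ lit + lit @ P
lit @ lit / lit @ lit + lit @ A
lit @ lit / lit @ lit + lit @ lit

[E [T [T [T [T [F [P [A lit]]]] @ [F [P [P [A lit]] / [A lit]]]] @ [F [P [A lit]] + [F [P [A lit]]]]] @ [F [P [A lit]]]]]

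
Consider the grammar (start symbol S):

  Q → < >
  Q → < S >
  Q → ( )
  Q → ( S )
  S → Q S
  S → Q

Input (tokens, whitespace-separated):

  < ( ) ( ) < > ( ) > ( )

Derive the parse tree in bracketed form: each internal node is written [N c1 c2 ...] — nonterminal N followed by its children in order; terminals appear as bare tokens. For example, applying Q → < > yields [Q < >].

[S [Q < [S [Q ( )] [S [Q ( )] [S [Q < >] [S [Q ( )]]]]] >] [S [Q ( )]]]

S
Q S
< S > S
< Q S > S
< ( ) S > S
< ( ) Q S > S
< ( ) ( ) S > S
< ( ) ( ) Q S > S
< ( ) ( ) < > S > S
< ( ) ( ) < > Q > S
< ( ) ( ) < > ( ) > S
< ( ) ( ) < > ( ) > Q
< ( ) ( ) < > ( ) > ( )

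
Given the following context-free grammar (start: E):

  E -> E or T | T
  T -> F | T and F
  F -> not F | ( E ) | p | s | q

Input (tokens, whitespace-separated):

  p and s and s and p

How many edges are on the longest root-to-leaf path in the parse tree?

6

[E [T [T [T [T [F p]] and [F s]] and [F s]] and [F p]]]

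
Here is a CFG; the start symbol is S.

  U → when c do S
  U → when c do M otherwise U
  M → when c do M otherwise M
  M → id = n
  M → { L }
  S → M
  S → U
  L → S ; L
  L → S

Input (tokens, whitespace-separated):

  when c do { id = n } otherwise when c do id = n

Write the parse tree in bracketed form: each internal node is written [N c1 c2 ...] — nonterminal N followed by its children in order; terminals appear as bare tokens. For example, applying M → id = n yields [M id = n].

[S [U when c do [M { [L [S [M id = n]]] }] otherwise [U when c do [S [M id = n]]]]]

S
U
when c do M otherwise U
when c do { L } otherwise U
when c do { S } otherwise U
when c do { M } otherwise U
when c do { id = n } otherwise U
when c do { id = n } otherwise when c do S
when c do { id = n } otherwise when c do M
when c do { id = n } otherwise when c do id = n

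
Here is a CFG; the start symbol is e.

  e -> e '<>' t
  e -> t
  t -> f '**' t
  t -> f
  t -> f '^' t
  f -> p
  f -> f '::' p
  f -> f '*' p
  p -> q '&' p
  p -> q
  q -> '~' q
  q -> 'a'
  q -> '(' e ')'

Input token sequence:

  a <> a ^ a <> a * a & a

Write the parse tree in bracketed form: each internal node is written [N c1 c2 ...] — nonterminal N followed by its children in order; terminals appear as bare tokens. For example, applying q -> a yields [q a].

[e [e [e [t [f [p [q a]]]]] <> [t [f [p [q a]]] ^ [t [f [p [q a]]]]]] <> [t [f [f [p [q a]]] * [p [q a] & [p [q a]]]]]]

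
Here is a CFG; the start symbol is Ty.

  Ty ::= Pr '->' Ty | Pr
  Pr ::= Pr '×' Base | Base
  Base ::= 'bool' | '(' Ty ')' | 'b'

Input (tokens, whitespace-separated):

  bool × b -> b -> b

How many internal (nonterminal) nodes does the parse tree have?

11

[Ty [Pr [Pr [Base bool]] × [Base b]] -> [Ty [Pr [Base b]] -> [Ty [Pr [Base b]]]]]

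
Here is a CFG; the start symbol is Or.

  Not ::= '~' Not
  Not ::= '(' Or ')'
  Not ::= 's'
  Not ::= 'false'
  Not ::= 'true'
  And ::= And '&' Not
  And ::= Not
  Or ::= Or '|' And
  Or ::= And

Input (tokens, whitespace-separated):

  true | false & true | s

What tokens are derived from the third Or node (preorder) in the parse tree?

true

[Or [Or [Or [And [Not true]]] | [And [And [Not false]] & [Not true]]] | [And [Not s]]]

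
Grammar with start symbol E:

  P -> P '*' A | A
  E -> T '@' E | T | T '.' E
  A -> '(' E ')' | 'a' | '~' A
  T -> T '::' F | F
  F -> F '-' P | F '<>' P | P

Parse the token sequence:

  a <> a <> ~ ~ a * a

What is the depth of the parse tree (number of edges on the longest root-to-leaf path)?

8

[E [T [F [F [F [P [A a]]] <> [P [A a]]] <> [P [P [A ~ [A ~ [A a]]]] * [A a]]]]]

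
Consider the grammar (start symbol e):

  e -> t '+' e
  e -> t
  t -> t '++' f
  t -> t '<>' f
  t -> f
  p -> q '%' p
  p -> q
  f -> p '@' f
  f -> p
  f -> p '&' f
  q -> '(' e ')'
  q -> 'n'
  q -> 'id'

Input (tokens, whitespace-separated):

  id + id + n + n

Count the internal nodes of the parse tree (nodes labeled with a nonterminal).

20

[e [t [f [p [q id]]]] + [e [t [f [p [q id]]]] + [e [t [f [p [q n]]]] + [e [t [f [p [q n]]]]]]]]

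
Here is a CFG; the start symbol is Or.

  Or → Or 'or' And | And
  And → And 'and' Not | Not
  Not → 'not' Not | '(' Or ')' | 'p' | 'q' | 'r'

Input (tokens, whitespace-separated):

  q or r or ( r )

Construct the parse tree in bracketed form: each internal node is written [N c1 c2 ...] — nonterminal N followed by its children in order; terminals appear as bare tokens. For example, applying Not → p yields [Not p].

Or
Or or And
Or or And or And
And or And or And
Not or And or And
q or And or And
q or Not or And
q or r or And
q or r or Not
q or r or ( Or )
q or r or ( And )
q or r or ( Not )
q or r or ( r )

[Or [Or [Or [And [Not q]]] or [And [Not r]]] or [And [Not ( [Or [And [Not r]]] )]]]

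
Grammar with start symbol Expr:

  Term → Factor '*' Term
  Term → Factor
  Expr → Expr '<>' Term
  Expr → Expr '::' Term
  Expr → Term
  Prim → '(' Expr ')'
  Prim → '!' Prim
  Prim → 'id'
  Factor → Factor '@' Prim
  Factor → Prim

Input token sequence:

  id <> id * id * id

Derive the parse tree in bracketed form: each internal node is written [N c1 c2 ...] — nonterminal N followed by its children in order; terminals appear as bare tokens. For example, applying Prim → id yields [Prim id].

[Expr [Expr [Term [Factor [Prim id]]]] <> [Term [Factor [Prim id]] * [Term [Factor [Prim id]] * [Term [Factor [Prim id]]]]]]

Expr
Expr <> Term
Term <> Term
Factor <> Term
Prim <> Term
id <> Term
id <> Factor * Term
id <> Prim * Term
id <> id * Term
id <> id * Factor * Term
id <> id * Prim * Term
id <> id * id * Term
id <> id * id * Factor
id <> id * id * Prim
id <> id * id * id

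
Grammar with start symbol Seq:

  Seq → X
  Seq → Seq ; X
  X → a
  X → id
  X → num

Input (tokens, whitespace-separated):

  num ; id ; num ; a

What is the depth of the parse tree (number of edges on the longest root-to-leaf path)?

[Seq [Seq [Seq [Seq [X num]] ; [X id]] ; [X num]] ; [X a]]

5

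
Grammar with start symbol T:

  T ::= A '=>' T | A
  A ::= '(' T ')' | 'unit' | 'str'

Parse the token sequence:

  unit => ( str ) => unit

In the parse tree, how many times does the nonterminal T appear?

[T [A unit] => [T [A ( [T [A str]] )] => [T [A unit]]]]

4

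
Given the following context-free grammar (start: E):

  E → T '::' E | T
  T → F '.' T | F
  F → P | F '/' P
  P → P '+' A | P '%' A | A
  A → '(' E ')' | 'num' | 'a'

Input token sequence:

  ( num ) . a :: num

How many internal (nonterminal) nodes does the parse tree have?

19

[E [T [F [P [A ( [E [T [F [P [A num]]]]] )]]] . [T [F [P [A a]]]]] :: [E [T [F [P [A num]]]]]]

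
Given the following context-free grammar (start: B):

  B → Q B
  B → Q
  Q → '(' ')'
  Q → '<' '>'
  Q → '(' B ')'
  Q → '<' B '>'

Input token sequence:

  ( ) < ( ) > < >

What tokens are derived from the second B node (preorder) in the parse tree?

< ( ) > < >

[B [Q ( )] [B [Q < [B [Q ( )]] >] [B [Q < >]]]]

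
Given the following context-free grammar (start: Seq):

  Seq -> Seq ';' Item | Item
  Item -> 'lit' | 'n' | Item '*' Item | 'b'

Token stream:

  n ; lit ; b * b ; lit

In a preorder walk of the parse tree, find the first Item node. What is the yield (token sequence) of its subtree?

n

[Seq [Seq [Seq [Seq [Item n]] ; [Item lit]] ; [Item [Item b] * [Item b]]] ; [Item lit]]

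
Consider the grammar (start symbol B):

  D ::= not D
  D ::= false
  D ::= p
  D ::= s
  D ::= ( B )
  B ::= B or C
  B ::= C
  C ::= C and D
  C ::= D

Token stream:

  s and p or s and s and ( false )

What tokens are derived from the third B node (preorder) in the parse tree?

false

[B [B [C [C [D s]] and [D p]]] or [C [C [C [D s]] and [D s]] and [D ( [B [C [D false]]] )]]]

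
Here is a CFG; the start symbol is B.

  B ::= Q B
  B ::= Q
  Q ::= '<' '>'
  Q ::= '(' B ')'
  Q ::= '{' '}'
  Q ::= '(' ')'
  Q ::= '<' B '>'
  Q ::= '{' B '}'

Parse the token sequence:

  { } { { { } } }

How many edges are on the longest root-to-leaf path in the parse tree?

7

[B [Q { }] [B [Q { [B [Q { [B [Q { }]] }]] }]]]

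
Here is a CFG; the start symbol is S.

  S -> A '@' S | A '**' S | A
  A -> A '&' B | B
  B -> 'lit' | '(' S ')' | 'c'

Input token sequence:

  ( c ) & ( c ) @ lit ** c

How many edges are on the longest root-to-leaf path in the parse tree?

7

[S [A [A [B ( [S [A [B c]]] )]] & [B ( [S [A [B c]]] )]] @ [S [A [B lit]] ** [S [A [B c]]]]]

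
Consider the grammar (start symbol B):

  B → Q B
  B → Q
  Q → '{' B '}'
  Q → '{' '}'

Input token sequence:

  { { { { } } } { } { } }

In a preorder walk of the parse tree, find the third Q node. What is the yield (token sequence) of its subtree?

[B [Q { [B [Q { [B [Q { [B [Q { }]] }]] }] [B [Q { }] [B [Q { }]]]] }]]

{ { } }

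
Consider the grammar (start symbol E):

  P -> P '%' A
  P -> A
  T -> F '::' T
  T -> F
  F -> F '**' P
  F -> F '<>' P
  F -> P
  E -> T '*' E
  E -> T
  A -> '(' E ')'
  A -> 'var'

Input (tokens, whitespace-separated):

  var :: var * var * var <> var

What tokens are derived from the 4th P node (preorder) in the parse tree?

[E [T [F [P [A var]]] :: [T [F [P [A var]]]]] * [E [T [F [P [A var]]]] * [E [T [F [F [P [A var]]] <> [P [A var]]]]]]]

var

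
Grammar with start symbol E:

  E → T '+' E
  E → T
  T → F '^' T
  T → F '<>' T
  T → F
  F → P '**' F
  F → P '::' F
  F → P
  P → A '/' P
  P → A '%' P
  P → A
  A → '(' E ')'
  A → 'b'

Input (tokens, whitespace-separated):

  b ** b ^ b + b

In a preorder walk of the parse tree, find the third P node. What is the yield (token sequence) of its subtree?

[E [T [F [P [A b]] ** [F [P [A b]]]] ^ [T [F [P [A b]]]]] + [E [T [F [P [A b]]]]]]

b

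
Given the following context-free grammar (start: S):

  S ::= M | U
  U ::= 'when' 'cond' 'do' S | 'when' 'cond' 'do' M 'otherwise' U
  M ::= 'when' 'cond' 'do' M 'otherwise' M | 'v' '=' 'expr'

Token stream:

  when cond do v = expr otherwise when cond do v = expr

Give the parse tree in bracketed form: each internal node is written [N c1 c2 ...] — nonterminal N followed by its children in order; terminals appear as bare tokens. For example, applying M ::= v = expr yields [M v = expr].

[S [U when cond do [M v = expr] otherwise [U when cond do [S [M v = expr]]]]]

S
U
when cond do M otherwise U
when cond do v = expr otherwise U
when cond do v = expr otherwise when cond do S
when cond do v = expr otherwise when cond do M
when cond do v = expr otherwise when cond do v = expr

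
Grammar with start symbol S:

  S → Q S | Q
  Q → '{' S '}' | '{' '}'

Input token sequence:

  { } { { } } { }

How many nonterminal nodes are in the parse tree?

8

[S [Q { }] [S [Q { [S [Q { }]] }] [S [Q { }]]]]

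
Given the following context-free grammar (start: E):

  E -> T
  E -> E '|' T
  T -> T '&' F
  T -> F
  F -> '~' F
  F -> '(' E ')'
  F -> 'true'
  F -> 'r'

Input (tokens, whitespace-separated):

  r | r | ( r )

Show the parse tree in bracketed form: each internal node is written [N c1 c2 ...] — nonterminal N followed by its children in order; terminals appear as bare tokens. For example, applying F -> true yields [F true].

E
E | T
E | T | T
T | T | T
F | T | T
r | T | T
r | F | T
r | r | T
r | r | F
r | r | ( E )
r | r | ( T )
r | r | ( F )
r | r | ( r )

[E [E [E [T [F r]]] | [T [F r]]] | [T [F ( [E [T [F r]]] )]]]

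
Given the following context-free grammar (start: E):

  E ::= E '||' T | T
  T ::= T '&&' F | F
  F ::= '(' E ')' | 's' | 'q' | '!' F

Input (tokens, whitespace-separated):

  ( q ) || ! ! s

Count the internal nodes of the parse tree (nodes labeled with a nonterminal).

11

[E [E [T [F ( [E [T [F q]]] )]]] || [T [F ! [F ! [F s]]]]]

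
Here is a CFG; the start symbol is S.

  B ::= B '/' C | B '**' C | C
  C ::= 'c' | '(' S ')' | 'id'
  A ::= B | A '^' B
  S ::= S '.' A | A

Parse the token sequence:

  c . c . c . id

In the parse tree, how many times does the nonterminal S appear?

4

[S [S [S [S [A [B [C c]]]] . [A [B [C c]]]] . [A [B [C c]]]] . [A [B [C id]]]]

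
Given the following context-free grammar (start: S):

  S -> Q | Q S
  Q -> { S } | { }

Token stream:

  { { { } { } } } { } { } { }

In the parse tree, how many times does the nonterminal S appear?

7

[S [Q { [S [Q { [S [Q { }] [S [Q { }]]] }]] }] [S [Q { }] [S [Q { }] [S [Q { }]]]]]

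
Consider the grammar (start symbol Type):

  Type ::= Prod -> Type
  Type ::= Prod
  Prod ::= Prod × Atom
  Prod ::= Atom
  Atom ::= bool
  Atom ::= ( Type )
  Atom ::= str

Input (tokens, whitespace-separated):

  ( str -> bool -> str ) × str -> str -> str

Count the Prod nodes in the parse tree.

7

[Type [Prod [Prod [Atom ( [Type [Prod [Atom str]] -> [Type [Prod [Atom bool]] -> [Type [Prod [Atom str]]]]] )]] × [Atom str]] -> [Type [Prod [Atom str]] -> [Type [Prod [Atom str]]]]]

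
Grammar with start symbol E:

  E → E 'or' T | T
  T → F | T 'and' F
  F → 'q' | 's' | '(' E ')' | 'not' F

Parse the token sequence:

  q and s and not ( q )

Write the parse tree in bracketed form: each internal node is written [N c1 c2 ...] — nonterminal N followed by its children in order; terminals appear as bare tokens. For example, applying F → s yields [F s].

E
T
T and F
T and F and F
F and F and F
q and F and F
q and s and F
q and s and not F
q and s and not ( E )
q and s and not ( T )
q and s and not ( F )
q and s and not ( q )

[E [T [T [T [F q]] and [F s]] and [F not [F ( [E [T [F q]]] )]]]]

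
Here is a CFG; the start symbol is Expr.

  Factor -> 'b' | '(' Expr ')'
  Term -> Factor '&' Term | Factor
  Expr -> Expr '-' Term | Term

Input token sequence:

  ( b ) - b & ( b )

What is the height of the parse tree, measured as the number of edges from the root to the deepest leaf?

[Expr [Expr [Term [Factor ( [Expr [Term [Factor b]]] )]]] - [Term [Factor b] & [Term [Factor ( [Expr [Term [Factor b]]] )]]]]

7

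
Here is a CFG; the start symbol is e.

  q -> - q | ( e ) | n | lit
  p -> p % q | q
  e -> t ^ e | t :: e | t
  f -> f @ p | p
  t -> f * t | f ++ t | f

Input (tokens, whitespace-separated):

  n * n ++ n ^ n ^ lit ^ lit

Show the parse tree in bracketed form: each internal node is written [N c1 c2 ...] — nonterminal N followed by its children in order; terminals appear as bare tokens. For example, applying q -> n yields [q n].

[e [t [f [p [q n]]] * [t [f [p [q n]]] ++ [t [f [p [q n]]]]]] ^ [e [t [f [p [q n]]]] ^ [e [t [f [p [q lit]]]] ^ [e [t [f [p [q lit]]]]]]]]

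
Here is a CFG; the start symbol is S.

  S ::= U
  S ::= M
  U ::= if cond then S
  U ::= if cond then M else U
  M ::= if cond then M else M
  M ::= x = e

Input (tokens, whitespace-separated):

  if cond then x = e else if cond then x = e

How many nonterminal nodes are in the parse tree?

6

[S [U if cond then [M x = e] else [U if cond then [S [M x = e]]]]]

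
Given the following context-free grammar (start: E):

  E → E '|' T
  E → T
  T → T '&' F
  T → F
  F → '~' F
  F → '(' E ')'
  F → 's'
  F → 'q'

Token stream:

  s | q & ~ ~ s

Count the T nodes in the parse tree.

[E [E [T [F s]]] | [T [T [F q]] & [F ~ [F ~ [F s]]]]]

3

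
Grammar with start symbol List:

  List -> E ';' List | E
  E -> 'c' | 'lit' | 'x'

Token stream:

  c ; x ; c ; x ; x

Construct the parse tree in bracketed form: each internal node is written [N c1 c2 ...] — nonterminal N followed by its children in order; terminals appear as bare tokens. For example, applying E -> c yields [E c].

List
E ; List
c ; List
c ; E ; List
c ; x ; List
c ; x ; E ; List
c ; x ; c ; List
c ; x ; c ; E ; List
c ; x ; c ; x ; List
c ; x ; c ; x ; E
c ; x ; c ; x ; x

[List [E c] ; [List [E x] ; [List [E c] ; [List [E x] ; [List [E x]]]]]]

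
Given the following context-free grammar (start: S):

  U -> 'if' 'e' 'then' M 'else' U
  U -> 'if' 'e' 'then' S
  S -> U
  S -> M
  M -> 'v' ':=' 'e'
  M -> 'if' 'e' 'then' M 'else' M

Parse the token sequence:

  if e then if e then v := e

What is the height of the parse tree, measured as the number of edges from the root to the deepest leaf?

[S [U if e then [S [U if e then [S [M v := e]]]]]]

6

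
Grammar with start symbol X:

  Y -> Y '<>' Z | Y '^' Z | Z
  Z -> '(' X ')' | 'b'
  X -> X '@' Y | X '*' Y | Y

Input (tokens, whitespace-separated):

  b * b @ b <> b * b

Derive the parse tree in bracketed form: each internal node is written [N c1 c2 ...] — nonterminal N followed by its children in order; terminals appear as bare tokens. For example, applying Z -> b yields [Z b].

X
X * Y
X @ Y * Y
X * Y @ Y * Y
Y * Y @ Y * Y
Z * Y @ Y * Y
b * Y @ Y * Y
b * Z @ Y * Y
b * b @ Y * Y
b * b @ Y <> Z * Y
b * b @ Z <> Z * Y
b * b @ b <> Z * Y
b * b @ b <> b * Y
b * b @ b <> b * Z
b * b @ b <> b * b

[X [X [X [X [Y [Z b]]] * [Y [Z b]]] @ [Y [Y [Z b]] <> [Z b]]] * [Y [Z b]]]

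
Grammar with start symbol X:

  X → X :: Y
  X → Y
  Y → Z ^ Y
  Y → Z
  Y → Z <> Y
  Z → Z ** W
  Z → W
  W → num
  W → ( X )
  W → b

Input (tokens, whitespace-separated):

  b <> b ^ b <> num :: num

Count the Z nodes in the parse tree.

[X [X [Y [Z [W b]] <> [Y [Z [W b]] ^ [Y [Z [W b]] <> [Y [Z [W num]]]]]]] :: [Y [Z [W num]]]]

5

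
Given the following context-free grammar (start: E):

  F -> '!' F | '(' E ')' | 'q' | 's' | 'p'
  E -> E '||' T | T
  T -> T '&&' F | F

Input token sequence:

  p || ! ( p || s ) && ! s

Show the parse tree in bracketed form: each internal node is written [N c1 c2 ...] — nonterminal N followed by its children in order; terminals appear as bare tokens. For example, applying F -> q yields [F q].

E
E || T
T || T
F || T
p || T
p || T && F
p || F && F
p || ! F && F
p || ! ( E ) && F
p || ! ( E || T ) && F
p || ! ( T || T ) && F
p || ! ( F || T ) && F
p || ! ( p || T ) && F
p || ! ( p || F ) && F
p || ! ( p || s ) && F
p || ! ( p || s ) && ! F
p || ! ( p || s ) && ! s

[E [E [T [F p]]] || [T [T [F ! [F ( [E [E [T [F p]]] || [T [F s]]] )]]] && [F ! [F s]]]]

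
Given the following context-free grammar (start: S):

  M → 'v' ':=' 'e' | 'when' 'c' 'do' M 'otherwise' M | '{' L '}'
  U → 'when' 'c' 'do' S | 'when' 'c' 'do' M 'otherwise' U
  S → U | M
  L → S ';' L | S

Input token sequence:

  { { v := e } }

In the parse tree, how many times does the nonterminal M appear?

3

[S [M { [L [S [M { [L [S [M v := e]]] }]]] }]]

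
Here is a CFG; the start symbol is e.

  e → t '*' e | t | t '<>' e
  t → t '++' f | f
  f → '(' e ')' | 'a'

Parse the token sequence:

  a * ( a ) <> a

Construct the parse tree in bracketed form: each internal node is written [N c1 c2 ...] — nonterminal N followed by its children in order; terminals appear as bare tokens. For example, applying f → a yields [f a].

e
t * e
f * e
a * e
a * t <> e
a * f <> e
a * ( e ) <> e
a * ( t ) <> e
a * ( f ) <> e
a * ( a ) <> e
a * ( a ) <> t
a * ( a ) <> f
a * ( a ) <> a

[e [t [f a]] * [e [t [f ( [e [t [f a]]] )]] <> [e [t [f a]]]]]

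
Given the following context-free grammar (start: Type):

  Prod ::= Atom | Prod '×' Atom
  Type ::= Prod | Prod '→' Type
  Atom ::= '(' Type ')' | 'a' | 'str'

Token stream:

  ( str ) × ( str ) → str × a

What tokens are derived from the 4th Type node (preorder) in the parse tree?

[Type [Prod [Prod [Atom ( [Type [Prod [Atom str]]] )]] × [Atom ( [Type [Prod [Atom str]]] )]] → [Type [Prod [Prod [Atom str]] × [Atom a]]]]

str × a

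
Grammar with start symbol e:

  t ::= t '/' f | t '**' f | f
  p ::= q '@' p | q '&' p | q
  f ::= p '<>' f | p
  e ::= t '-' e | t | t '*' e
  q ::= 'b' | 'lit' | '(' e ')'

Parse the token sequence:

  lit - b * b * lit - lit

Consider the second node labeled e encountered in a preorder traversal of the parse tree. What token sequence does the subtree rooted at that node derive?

b * b * lit - lit

[e [t [f [p [q lit]]]] - [e [t [f [p [q b]]]] * [e [t [f [p [q b]]]] * [e [t [f [p [q lit]]]] - [e [t [f [p [q lit]]]]]]]]]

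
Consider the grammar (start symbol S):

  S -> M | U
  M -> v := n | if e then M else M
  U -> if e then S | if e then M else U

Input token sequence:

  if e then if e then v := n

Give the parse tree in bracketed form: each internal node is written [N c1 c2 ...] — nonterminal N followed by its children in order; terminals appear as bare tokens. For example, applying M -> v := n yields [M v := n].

S
U
if e then S
if e then U
if e then if e then S
if e then if e then M
if e then if e then v := n

[S [U if e then [S [U if e then [S [M v := n]]]]]]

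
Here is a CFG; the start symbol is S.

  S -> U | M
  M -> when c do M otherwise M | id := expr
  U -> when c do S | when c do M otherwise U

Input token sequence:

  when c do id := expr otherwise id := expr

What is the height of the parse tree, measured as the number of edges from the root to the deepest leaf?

3

[S [M when c do [M id := expr] otherwise [M id := expr]]]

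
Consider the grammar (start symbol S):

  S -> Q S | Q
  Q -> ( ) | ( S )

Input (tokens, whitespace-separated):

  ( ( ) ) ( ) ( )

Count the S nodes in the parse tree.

4

[S [Q ( [S [Q ( )]] )] [S [Q ( )] [S [Q ( )]]]]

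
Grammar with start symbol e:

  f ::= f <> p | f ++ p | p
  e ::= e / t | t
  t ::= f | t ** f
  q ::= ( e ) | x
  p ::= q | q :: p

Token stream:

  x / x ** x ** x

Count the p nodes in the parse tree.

[e [e [t [f [p [q x]]]]] / [t [t [t [f [p [q x]]]] ** [f [p [q x]]]] ** [f [p [q x]]]]]

4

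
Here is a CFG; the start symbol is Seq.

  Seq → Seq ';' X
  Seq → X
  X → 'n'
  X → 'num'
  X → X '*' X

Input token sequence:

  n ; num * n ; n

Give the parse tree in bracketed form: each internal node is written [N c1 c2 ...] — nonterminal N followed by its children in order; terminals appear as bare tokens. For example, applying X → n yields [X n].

Seq
Seq ; X
Seq ; X ; X
X ; X ; X
n ; X ; X
n ; X * X ; X
n ; num * X ; X
n ; num * n ; X
n ; num * n ; n

[Seq [Seq [Seq [X n]] ; [X [X num] * [X n]]] ; [X n]]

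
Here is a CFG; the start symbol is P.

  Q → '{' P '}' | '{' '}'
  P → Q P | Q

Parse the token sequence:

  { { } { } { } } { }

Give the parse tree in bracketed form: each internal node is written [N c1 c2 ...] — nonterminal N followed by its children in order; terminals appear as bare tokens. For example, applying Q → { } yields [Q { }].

P
Q P
{ P } P
{ Q P } P
{ { } P } P
{ { } Q P } P
{ { } { } P } P
{ { } { } Q } P
{ { } { } { } } P
{ { } { } { } } Q
{ { } { } { } } { }

[P [Q { [P [Q { }] [P [Q { }] [P [Q { }]]]] }] [P [Q { }]]]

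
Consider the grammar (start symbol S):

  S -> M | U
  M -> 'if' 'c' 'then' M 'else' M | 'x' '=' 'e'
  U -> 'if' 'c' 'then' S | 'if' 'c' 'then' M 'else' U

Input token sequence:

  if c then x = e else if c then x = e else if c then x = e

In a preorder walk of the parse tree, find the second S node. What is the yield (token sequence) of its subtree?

[S [U if c then [M x = e] else [U if c then [M x = e] else [U if c then [S [M x = e]]]]]]

x = e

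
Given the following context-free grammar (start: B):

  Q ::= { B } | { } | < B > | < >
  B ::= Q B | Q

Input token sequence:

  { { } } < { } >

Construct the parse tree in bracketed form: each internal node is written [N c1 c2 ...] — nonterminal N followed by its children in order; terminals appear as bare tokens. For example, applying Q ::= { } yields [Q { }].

[B [Q { [B [Q { }]] }] [B [Q < [B [Q { }]] >]]]

B
Q B
{ B } B
{ Q } B
{ { } } B
{ { } } Q
{ { } } < B >
{ { } } < Q >
{ { } } < { } >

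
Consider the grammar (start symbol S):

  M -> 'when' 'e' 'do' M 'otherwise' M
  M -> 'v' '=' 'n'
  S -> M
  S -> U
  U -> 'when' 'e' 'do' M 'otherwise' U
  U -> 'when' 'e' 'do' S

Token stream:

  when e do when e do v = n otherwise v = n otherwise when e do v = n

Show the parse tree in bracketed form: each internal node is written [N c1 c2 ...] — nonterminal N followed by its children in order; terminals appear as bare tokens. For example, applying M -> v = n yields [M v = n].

S
U
when e do M otherwise U
when e do when e do M otherwise M otherwise U
when e do when e do v = n otherwise M otherwise U
when e do when e do v = n otherwise v = n otherwise U
when e do when e do v = n otherwise v = n otherwise when e do S
when e do when e do v = n otherwise v = n otherwise when e do M
when e do when e do v = n otherwise v = n otherwise when e do v = n

[S [U when e do [M when e do [M v = n] otherwise [M v = n]] otherwise [U when e do [S [M v = n]]]]]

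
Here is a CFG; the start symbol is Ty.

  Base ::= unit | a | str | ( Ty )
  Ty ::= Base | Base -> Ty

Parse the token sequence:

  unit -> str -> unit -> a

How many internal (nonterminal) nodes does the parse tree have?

8

[Ty [Base unit] -> [Ty [Base str] -> [Ty [Base unit] -> [Ty [Base a]]]]]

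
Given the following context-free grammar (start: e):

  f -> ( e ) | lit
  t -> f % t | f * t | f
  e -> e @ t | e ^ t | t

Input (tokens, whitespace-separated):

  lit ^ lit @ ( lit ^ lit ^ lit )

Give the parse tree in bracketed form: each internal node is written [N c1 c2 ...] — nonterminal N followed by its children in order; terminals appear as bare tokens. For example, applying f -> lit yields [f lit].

[e [e [e [t [f lit]]] ^ [t [f lit]]] @ [t [f ( [e [e [e [t [f lit]]] ^ [t [f lit]]] ^ [t [f lit]]] )]]]

e
e @ t
e ^ t @ t
t ^ t @ t
f ^ t @ t
lit ^ t @ t
lit ^ f @ t
lit ^ lit @ t
lit ^ lit @ f
lit ^ lit @ ( e )
lit ^ lit @ ( e ^ t )
lit ^ lit @ ( e ^ t ^ t )
lit ^ lit @ ( t ^ t ^ t )
lit ^ lit @ ( f ^ t ^ t )
lit ^ lit @ ( lit ^ t ^ t )
lit ^ lit @ ( lit ^ f ^ t )
lit ^ lit @ ( lit ^ lit ^ t )
lit ^ lit @ ( lit ^ lit ^ f )
lit ^ lit @ ( lit ^ lit ^ lit )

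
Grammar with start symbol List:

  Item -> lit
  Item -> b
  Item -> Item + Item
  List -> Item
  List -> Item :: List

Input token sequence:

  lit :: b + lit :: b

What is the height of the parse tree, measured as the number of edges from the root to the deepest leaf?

4

[List [Item lit] :: [List [Item [Item b] + [Item lit]] :: [List [Item b]]]]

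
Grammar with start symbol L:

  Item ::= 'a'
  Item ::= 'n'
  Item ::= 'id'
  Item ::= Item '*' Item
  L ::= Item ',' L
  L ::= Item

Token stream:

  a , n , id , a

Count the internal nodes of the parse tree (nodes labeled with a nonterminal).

8

[L [Item a] , [L [Item n] , [L [Item id] , [L [Item a]]]]]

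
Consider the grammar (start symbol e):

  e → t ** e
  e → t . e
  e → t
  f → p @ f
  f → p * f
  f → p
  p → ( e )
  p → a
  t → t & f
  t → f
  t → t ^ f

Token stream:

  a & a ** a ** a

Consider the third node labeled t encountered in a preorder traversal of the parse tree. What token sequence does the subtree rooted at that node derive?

[e [t [t [f [p a]]] & [f [p a]]] ** [e [t [f [p a]]] ** [e [t [f [p a]]]]]]

a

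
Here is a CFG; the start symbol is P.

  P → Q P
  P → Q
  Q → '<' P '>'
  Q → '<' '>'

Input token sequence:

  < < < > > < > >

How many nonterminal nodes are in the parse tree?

8

[P [Q < [P [Q < [P [Q < >]] >] [P [Q < >]]] >]]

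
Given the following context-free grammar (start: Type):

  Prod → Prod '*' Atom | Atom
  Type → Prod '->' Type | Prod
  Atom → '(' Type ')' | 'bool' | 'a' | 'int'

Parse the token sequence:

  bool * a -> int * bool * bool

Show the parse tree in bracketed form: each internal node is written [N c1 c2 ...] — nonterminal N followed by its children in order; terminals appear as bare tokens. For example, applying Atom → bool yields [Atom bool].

Type
Prod -> Type
Prod * Atom -> Type
Atom * Atom -> Type
bool * Atom -> Type
bool * a -> Type
bool * a -> Prod
bool * a -> Prod * Atom
bool * a -> Prod * Atom * Atom
bool * a -> Atom * Atom * Atom
bool * a -> int * Atom * Atom
bool * a -> int * bool * Atom
bool * a -> int * bool * bool

[Type [Prod [Prod [Atom bool]] * [Atom a]] -> [Type [Prod [Prod [Prod [Atom int]] * [Atom bool]] * [Atom bool]]]]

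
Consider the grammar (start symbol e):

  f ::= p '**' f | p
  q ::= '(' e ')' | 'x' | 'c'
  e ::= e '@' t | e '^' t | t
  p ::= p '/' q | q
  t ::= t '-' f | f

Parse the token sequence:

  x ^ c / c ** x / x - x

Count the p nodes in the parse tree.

6

[e [e [t [f [p [q x]]]]] ^ [t [t [f [p [p [q c]] / [q c]] ** [f [p [p [q x]] / [q x]]]]] - [f [p [q x]]]]]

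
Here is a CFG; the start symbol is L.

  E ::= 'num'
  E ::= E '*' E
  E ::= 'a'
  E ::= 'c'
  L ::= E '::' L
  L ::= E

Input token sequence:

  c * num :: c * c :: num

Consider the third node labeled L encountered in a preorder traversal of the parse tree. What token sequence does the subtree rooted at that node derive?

num

[L [E [E c] * [E num]] :: [L [E [E c] * [E c]] :: [L [E num]]]]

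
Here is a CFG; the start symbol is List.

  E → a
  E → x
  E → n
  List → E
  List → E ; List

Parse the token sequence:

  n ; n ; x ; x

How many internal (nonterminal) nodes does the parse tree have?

8

[List [E n] ; [List [E n] ; [List [E x] ; [List [E x]]]]]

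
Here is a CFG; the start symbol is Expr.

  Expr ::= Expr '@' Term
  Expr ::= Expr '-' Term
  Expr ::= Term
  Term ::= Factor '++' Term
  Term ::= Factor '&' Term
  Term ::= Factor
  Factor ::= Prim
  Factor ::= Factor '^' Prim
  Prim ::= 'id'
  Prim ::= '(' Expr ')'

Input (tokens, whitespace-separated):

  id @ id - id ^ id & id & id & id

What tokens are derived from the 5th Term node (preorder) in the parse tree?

[Expr [Expr [Expr [Term [Factor [Prim id]]]] @ [Term [Factor [Prim id]]]] - [Term [Factor [Factor [Prim id]] ^ [Prim id]] & [Term [Factor [Prim id]] & [Term [Factor [Prim id]] & [Term [Factor [Prim id]]]]]]]

id & id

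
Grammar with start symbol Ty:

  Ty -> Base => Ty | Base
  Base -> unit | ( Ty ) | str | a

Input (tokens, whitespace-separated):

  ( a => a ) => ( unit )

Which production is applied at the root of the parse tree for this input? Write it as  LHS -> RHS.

[Ty [Base ( [Ty [Base a] => [Ty [Base a]]] )] => [Ty [Base ( [Ty [Base unit]] )]]]

Ty -> Base => Ty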